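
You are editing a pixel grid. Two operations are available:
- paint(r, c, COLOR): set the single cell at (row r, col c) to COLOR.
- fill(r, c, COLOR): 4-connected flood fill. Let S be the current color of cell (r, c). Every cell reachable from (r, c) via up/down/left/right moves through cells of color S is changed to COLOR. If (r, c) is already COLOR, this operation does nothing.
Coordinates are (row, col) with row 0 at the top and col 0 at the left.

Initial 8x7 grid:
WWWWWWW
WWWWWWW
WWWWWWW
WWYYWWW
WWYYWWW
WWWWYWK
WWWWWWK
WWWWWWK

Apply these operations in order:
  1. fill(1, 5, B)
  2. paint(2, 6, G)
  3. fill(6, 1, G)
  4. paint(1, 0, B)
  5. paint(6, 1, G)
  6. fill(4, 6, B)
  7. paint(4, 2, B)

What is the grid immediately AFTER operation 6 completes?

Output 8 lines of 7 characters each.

Answer: BBBBBBB
BBBBBBB
BBBBBBB
BBYYBBB
BBYYBBB
BBBBYBK
BBBBBBK
BBBBBBK

Derivation:
After op 1 fill(1,5,B) [48 cells changed]:
BBBBBBB
BBBBBBB
BBBBBBB
BBYYBBB
BBYYBBB
BBBBYBK
BBBBBBK
BBBBBBK
After op 2 paint(2,6,G):
BBBBBBB
BBBBBBB
BBBBBBG
BBYYBBB
BBYYBBB
BBBBYBK
BBBBBBK
BBBBBBK
After op 3 fill(6,1,G) [47 cells changed]:
GGGGGGG
GGGGGGG
GGGGGGG
GGYYGGG
GGYYGGG
GGGGYGK
GGGGGGK
GGGGGGK
After op 4 paint(1,0,B):
GGGGGGG
BGGGGGG
GGGGGGG
GGYYGGG
GGYYGGG
GGGGYGK
GGGGGGK
GGGGGGK
After op 5 paint(6,1,G):
GGGGGGG
BGGGGGG
GGGGGGG
GGYYGGG
GGYYGGG
GGGGYGK
GGGGGGK
GGGGGGK
After op 6 fill(4,6,B) [47 cells changed]:
BBBBBBB
BBBBBBB
BBBBBBB
BBYYBBB
BBYYBBB
BBBBYBK
BBBBBBK
BBBBBBK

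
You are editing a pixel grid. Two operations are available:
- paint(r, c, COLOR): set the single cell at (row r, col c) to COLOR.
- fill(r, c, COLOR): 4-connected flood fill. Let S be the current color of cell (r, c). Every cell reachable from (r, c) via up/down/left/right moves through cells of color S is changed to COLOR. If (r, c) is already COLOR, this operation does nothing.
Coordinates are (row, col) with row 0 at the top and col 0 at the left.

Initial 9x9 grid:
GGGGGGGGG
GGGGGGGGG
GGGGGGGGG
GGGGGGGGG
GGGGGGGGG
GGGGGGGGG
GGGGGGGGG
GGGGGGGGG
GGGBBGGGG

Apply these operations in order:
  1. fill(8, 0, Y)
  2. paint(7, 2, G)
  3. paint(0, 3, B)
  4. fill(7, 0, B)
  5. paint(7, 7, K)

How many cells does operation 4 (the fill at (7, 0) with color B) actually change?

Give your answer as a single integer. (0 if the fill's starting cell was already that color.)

Answer: 77

Derivation:
After op 1 fill(8,0,Y) [79 cells changed]:
YYYYYYYYY
YYYYYYYYY
YYYYYYYYY
YYYYYYYYY
YYYYYYYYY
YYYYYYYYY
YYYYYYYYY
YYYYYYYYY
YYYBBYYYY
After op 2 paint(7,2,G):
YYYYYYYYY
YYYYYYYYY
YYYYYYYYY
YYYYYYYYY
YYYYYYYYY
YYYYYYYYY
YYYYYYYYY
YYGYYYYYY
YYYBBYYYY
After op 3 paint(0,3,B):
YYYBYYYYY
YYYYYYYYY
YYYYYYYYY
YYYYYYYYY
YYYYYYYYY
YYYYYYYYY
YYYYYYYYY
YYGYYYYYY
YYYBBYYYY
After op 4 fill(7,0,B) [77 cells changed]:
BBBBBBBBB
BBBBBBBBB
BBBBBBBBB
BBBBBBBBB
BBBBBBBBB
BBBBBBBBB
BBBBBBBBB
BBGBBBBBB
BBBBBBBBB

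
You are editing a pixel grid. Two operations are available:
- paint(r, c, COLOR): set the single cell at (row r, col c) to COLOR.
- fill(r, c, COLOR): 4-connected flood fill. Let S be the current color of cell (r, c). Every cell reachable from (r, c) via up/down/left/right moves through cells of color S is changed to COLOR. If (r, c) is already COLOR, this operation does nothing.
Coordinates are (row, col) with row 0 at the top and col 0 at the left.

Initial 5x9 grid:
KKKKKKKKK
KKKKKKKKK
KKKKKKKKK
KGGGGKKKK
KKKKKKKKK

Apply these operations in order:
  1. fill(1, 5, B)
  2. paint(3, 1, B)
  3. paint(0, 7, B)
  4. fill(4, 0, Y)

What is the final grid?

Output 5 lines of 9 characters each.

After op 1 fill(1,5,B) [41 cells changed]:
BBBBBBBBB
BBBBBBBBB
BBBBBBBBB
BGGGGBBBB
BBBBBBBBB
After op 2 paint(3,1,B):
BBBBBBBBB
BBBBBBBBB
BBBBBBBBB
BBGGGBBBB
BBBBBBBBB
After op 3 paint(0,7,B):
BBBBBBBBB
BBBBBBBBB
BBBBBBBBB
BBGGGBBBB
BBBBBBBBB
After op 4 fill(4,0,Y) [42 cells changed]:
YYYYYYYYY
YYYYYYYYY
YYYYYYYYY
YYGGGYYYY
YYYYYYYYY

Answer: YYYYYYYYY
YYYYYYYYY
YYYYYYYYY
YYGGGYYYY
YYYYYYYYY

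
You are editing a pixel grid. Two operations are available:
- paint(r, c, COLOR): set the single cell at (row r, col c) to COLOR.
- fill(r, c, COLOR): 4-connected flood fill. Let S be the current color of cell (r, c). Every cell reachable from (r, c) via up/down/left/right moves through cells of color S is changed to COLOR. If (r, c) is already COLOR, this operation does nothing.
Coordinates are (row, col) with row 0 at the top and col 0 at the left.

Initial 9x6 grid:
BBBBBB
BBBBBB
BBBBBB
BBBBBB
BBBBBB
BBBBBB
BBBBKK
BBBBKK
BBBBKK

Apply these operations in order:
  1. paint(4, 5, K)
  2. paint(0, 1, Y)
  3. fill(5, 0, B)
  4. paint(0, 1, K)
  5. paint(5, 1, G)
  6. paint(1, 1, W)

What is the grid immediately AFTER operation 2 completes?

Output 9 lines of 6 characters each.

Answer: BYBBBB
BBBBBB
BBBBBB
BBBBBB
BBBBBK
BBBBBB
BBBBKK
BBBBKK
BBBBKK

Derivation:
After op 1 paint(4,5,K):
BBBBBB
BBBBBB
BBBBBB
BBBBBB
BBBBBK
BBBBBB
BBBBKK
BBBBKK
BBBBKK
After op 2 paint(0,1,Y):
BYBBBB
BBBBBB
BBBBBB
BBBBBB
BBBBBK
BBBBBB
BBBBKK
BBBBKK
BBBBKK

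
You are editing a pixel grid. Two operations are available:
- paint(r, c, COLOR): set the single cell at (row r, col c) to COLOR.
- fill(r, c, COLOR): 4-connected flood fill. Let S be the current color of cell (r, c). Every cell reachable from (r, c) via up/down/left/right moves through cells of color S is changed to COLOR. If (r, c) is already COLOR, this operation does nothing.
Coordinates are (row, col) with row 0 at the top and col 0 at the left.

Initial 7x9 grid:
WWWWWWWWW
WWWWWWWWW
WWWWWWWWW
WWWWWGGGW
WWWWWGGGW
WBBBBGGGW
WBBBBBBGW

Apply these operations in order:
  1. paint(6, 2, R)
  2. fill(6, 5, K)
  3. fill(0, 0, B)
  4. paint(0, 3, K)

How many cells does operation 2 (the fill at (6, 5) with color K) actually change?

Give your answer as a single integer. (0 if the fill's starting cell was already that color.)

Answer: 9

Derivation:
After op 1 paint(6,2,R):
WWWWWWWWW
WWWWWWWWW
WWWWWWWWW
WWWWWGGGW
WWWWWGGGW
WBBBBGGGW
WBRBBBBGW
After op 2 fill(6,5,K) [9 cells changed]:
WWWWWWWWW
WWWWWWWWW
WWWWWWWWW
WWWWWGGGW
WWWWWGGGW
WKKKKGGGW
WKRKKKKGW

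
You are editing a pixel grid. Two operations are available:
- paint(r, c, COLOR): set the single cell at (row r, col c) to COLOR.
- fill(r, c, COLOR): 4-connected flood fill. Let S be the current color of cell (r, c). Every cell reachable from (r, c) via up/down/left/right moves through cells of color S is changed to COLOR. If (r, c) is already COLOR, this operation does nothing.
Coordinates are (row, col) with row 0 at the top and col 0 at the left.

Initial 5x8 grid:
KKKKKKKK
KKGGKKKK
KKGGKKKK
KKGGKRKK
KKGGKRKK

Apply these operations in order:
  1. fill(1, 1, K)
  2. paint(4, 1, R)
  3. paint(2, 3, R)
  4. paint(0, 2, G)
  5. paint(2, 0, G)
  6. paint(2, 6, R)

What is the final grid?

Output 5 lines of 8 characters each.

Answer: KKGKKKKK
KKGGKKKK
GKGRKKRK
KKGGKRKK
KRGGKRKK

Derivation:
After op 1 fill(1,1,K) [0 cells changed]:
KKKKKKKK
KKGGKKKK
KKGGKKKK
KKGGKRKK
KKGGKRKK
After op 2 paint(4,1,R):
KKKKKKKK
KKGGKKKK
KKGGKKKK
KKGGKRKK
KRGGKRKK
After op 3 paint(2,3,R):
KKKKKKKK
KKGGKKKK
KKGRKKKK
KKGGKRKK
KRGGKRKK
After op 4 paint(0,2,G):
KKGKKKKK
KKGGKKKK
KKGRKKKK
KKGGKRKK
KRGGKRKK
After op 5 paint(2,0,G):
KKGKKKKK
KKGGKKKK
GKGRKKKK
KKGGKRKK
KRGGKRKK
After op 6 paint(2,6,R):
KKGKKKKK
KKGGKKKK
GKGRKKRK
KKGGKRKK
KRGGKRKK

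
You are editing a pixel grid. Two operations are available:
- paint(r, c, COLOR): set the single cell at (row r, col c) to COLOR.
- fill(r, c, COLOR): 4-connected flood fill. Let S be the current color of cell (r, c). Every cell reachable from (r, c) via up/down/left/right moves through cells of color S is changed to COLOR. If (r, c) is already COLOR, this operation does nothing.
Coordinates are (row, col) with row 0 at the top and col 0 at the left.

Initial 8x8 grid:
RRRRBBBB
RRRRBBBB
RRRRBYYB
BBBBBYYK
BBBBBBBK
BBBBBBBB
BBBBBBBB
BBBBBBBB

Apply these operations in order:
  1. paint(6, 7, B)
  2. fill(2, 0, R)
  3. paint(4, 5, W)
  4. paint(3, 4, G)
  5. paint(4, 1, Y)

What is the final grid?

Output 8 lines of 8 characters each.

After op 1 paint(6,7,B):
RRRRBBBB
RRRRBBBB
RRRRBYYB
BBBBBYYK
BBBBBBBK
BBBBBBBB
BBBBBBBB
BBBBBBBB
After op 2 fill(2,0,R) [0 cells changed]:
RRRRBBBB
RRRRBBBB
RRRRBYYB
BBBBBYYK
BBBBBBBK
BBBBBBBB
BBBBBBBB
BBBBBBBB
After op 3 paint(4,5,W):
RRRRBBBB
RRRRBBBB
RRRRBYYB
BBBBBYYK
BBBBBWBK
BBBBBBBB
BBBBBBBB
BBBBBBBB
After op 4 paint(3,4,G):
RRRRBBBB
RRRRBBBB
RRRRBYYB
BBBBGYYK
BBBBBWBK
BBBBBBBB
BBBBBBBB
BBBBBBBB
After op 5 paint(4,1,Y):
RRRRBBBB
RRRRBBBB
RRRRBYYB
BBBBGYYK
BYBBBWBK
BBBBBBBB
BBBBBBBB
BBBBBBBB

Answer: RRRRBBBB
RRRRBBBB
RRRRBYYB
BBBBGYYK
BYBBBWBK
BBBBBBBB
BBBBBBBB
BBBBBBBB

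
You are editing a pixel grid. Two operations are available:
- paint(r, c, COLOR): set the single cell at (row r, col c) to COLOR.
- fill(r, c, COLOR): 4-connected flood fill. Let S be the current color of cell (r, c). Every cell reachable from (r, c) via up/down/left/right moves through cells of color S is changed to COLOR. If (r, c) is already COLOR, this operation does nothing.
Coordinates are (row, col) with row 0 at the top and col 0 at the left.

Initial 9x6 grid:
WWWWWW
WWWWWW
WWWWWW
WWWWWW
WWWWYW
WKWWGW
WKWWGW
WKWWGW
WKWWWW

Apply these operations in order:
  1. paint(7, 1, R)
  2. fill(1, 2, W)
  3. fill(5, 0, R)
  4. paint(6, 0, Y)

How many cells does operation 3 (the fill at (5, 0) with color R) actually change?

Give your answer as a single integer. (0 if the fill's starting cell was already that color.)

After op 1 paint(7,1,R):
WWWWWW
WWWWWW
WWWWWW
WWWWWW
WWWWYW
WKWWGW
WKWWGW
WRWWGW
WKWWWW
After op 2 fill(1,2,W) [0 cells changed]:
WWWWWW
WWWWWW
WWWWWW
WWWWWW
WWWWYW
WKWWGW
WKWWGW
WRWWGW
WKWWWW
After op 3 fill(5,0,R) [46 cells changed]:
RRRRRR
RRRRRR
RRRRRR
RRRRRR
RRRRYR
RKRRGR
RKRRGR
RRRRGR
RKRRRR

Answer: 46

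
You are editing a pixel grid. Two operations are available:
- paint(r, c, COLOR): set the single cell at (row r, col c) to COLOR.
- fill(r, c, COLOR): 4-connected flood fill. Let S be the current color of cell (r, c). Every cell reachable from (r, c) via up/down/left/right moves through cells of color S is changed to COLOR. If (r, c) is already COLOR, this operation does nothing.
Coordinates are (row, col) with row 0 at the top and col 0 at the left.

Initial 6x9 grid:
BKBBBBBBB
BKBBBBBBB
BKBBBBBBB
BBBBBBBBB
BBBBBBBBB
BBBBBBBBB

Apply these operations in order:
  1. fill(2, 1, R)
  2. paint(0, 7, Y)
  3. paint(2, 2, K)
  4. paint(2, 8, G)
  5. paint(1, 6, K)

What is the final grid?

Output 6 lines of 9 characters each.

After op 1 fill(2,1,R) [3 cells changed]:
BRBBBBBBB
BRBBBBBBB
BRBBBBBBB
BBBBBBBBB
BBBBBBBBB
BBBBBBBBB
After op 2 paint(0,7,Y):
BRBBBBBYB
BRBBBBBBB
BRBBBBBBB
BBBBBBBBB
BBBBBBBBB
BBBBBBBBB
After op 3 paint(2,2,K):
BRBBBBBYB
BRBBBBBBB
BRKBBBBBB
BBBBBBBBB
BBBBBBBBB
BBBBBBBBB
After op 4 paint(2,8,G):
BRBBBBBYB
BRBBBBBBB
BRKBBBBBG
BBBBBBBBB
BBBBBBBBB
BBBBBBBBB
After op 5 paint(1,6,K):
BRBBBBBYB
BRBBBBKBB
BRKBBBBBG
BBBBBBBBB
BBBBBBBBB
BBBBBBBBB

Answer: BRBBBBBYB
BRBBBBKBB
BRKBBBBBG
BBBBBBBBB
BBBBBBBBB
BBBBBBBBB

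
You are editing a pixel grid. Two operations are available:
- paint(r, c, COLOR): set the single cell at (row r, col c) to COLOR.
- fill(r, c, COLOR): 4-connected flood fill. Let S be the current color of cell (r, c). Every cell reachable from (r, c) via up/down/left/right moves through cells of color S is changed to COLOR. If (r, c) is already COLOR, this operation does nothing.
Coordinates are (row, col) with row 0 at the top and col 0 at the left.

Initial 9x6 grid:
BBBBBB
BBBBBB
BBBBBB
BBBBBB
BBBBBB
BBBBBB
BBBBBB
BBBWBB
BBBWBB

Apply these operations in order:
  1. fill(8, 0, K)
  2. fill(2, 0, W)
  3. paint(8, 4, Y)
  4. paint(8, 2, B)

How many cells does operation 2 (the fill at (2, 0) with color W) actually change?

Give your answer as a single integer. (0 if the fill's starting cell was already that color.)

After op 1 fill(8,0,K) [52 cells changed]:
KKKKKK
KKKKKK
KKKKKK
KKKKKK
KKKKKK
KKKKKK
KKKKKK
KKKWKK
KKKWKK
After op 2 fill(2,0,W) [52 cells changed]:
WWWWWW
WWWWWW
WWWWWW
WWWWWW
WWWWWW
WWWWWW
WWWWWW
WWWWWW
WWWWWW

Answer: 52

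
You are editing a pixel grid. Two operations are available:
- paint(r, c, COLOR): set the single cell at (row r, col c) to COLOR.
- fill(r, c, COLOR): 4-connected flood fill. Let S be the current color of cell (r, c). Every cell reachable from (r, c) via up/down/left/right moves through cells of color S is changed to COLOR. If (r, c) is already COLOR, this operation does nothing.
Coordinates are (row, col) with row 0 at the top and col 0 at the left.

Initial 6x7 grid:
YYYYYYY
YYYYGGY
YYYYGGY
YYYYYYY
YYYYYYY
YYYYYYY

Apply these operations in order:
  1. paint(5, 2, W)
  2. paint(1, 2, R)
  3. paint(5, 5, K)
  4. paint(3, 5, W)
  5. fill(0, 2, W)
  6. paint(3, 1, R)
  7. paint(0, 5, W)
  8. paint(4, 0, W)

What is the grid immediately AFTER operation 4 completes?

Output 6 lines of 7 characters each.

Answer: YYYYYYY
YYRYGGY
YYYYGGY
YYYYYWY
YYYYYYY
YYWYYKY

Derivation:
After op 1 paint(5,2,W):
YYYYYYY
YYYYGGY
YYYYGGY
YYYYYYY
YYYYYYY
YYWYYYY
After op 2 paint(1,2,R):
YYYYYYY
YYRYGGY
YYYYGGY
YYYYYYY
YYYYYYY
YYWYYYY
After op 3 paint(5,5,K):
YYYYYYY
YYRYGGY
YYYYGGY
YYYYYYY
YYYYYYY
YYWYYKY
After op 4 paint(3,5,W):
YYYYYYY
YYRYGGY
YYYYGGY
YYYYYWY
YYYYYYY
YYWYYKY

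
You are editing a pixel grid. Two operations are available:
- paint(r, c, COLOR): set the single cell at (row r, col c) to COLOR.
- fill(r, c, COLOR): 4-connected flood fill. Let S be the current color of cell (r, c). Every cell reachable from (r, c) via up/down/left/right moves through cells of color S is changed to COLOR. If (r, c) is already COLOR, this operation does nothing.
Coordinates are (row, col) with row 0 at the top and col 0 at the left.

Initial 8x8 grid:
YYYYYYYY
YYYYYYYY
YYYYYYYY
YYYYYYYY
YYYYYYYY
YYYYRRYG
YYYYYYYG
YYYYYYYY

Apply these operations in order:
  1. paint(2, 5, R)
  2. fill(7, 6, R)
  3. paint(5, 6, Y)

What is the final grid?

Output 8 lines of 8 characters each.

After op 1 paint(2,5,R):
YYYYYYYY
YYYYYYYY
YYYYYRYY
YYYYYYYY
YYYYYYYY
YYYYRRYG
YYYYYYYG
YYYYYYYY
After op 2 fill(7,6,R) [59 cells changed]:
RRRRRRRR
RRRRRRRR
RRRRRRRR
RRRRRRRR
RRRRRRRR
RRRRRRRG
RRRRRRRG
RRRRRRRR
After op 3 paint(5,6,Y):
RRRRRRRR
RRRRRRRR
RRRRRRRR
RRRRRRRR
RRRRRRRR
RRRRRRYG
RRRRRRRG
RRRRRRRR

Answer: RRRRRRRR
RRRRRRRR
RRRRRRRR
RRRRRRRR
RRRRRRRR
RRRRRRYG
RRRRRRRG
RRRRRRRR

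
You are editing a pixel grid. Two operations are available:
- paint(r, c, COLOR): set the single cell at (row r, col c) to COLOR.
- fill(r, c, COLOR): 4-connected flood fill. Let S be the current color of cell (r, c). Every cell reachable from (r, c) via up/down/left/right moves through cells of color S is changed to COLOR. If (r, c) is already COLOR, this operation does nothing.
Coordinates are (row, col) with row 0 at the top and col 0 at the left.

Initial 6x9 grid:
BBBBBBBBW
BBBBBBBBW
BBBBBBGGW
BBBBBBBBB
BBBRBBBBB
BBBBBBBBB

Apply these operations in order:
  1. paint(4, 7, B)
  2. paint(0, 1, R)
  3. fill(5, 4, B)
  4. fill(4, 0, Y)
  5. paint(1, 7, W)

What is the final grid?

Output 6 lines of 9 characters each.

After op 1 paint(4,7,B):
BBBBBBBBW
BBBBBBBBW
BBBBBBGGW
BBBBBBBBB
BBBRBBBBB
BBBBBBBBB
After op 2 paint(0,1,R):
BRBBBBBBW
BBBBBBBBW
BBBBBBGGW
BBBBBBBBB
BBBRBBBBB
BBBBBBBBB
After op 3 fill(5,4,B) [0 cells changed]:
BRBBBBBBW
BBBBBBBBW
BBBBBBGGW
BBBBBBBBB
BBBRBBBBB
BBBBBBBBB
After op 4 fill(4,0,Y) [47 cells changed]:
YRYYYYYYW
YYYYYYYYW
YYYYYYGGW
YYYYYYYYY
YYYRYYYYY
YYYYYYYYY
After op 5 paint(1,7,W):
YRYYYYYYW
YYYYYYYWW
YYYYYYGGW
YYYYYYYYY
YYYRYYYYY
YYYYYYYYY

Answer: YRYYYYYYW
YYYYYYYWW
YYYYYYGGW
YYYYYYYYY
YYYRYYYYY
YYYYYYYYY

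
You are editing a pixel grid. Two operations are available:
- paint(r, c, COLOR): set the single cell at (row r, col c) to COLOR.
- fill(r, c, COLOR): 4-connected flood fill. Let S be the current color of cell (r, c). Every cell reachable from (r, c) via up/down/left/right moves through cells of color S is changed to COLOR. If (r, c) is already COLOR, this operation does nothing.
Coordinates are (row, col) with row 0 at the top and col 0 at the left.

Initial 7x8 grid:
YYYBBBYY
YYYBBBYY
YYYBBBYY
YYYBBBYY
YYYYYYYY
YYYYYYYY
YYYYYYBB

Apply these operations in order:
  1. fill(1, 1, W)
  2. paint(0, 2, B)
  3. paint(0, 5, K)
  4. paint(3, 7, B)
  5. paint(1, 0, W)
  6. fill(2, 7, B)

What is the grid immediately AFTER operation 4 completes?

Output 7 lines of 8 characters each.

Answer: WWBBBKWW
WWWBBBWW
WWWBBBWW
WWWBBBWB
WWWWWWWW
WWWWWWWW
WWWWWWBB

Derivation:
After op 1 fill(1,1,W) [42 cells changed]:
WWWBBBWW
WWWBBBWW
WWWBBBWW
WWWBBBWW
WWWWWWWW
WWWWWWWW
WWWWWWBB
After op 2 paint(0,2,B):
WWBBBBWW
WWWBBBWW
WWWBBBWW
WWWBBBWW
WWWWWWWW
WWWWWWWW
WWWWWWBB
After op 3 paint(0,5,K):
WWBBBKWW
WWWBBBWW
WWWBBBWW
WWWBBBWW
WWWWWWWW
WWWWWWWW
WWWWWWBB
After op 4 paint(3,7,B):
WWBBBKWW
WWWBBBWW
WWWBBBWW
WWWBBBWB
WWWWWWWW
WWWWWWWW
WWWWWWBB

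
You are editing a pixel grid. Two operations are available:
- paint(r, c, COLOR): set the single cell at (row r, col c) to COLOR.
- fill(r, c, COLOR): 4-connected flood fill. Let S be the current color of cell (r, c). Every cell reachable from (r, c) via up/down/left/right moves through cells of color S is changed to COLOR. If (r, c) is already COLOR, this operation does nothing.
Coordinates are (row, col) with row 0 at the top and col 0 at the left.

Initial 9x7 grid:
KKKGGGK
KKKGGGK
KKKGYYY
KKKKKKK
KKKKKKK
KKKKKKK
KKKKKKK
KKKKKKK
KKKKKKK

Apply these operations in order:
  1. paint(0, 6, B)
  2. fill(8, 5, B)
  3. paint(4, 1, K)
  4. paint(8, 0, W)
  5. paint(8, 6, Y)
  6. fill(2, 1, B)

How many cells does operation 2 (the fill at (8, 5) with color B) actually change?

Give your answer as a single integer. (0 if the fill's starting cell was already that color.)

Answer: 51

Derivation:
After op 1 paint(0,6,B):
KKKGGGB
KKKGGGK
KKKGYYY
KKKKKKK
KKKKKKK
KKKKKKK
KKKKKKK
KKKKKKK
KKKKKKK
After op 2 fill(8,5,B) [51 cells changed]:
BBBGGGB
BBBGGGK
BBBGYYY
BBBBBBB
BBBBBBB
BBBBBBB
BBBBBBB
BBBBBBB
BBBBBBB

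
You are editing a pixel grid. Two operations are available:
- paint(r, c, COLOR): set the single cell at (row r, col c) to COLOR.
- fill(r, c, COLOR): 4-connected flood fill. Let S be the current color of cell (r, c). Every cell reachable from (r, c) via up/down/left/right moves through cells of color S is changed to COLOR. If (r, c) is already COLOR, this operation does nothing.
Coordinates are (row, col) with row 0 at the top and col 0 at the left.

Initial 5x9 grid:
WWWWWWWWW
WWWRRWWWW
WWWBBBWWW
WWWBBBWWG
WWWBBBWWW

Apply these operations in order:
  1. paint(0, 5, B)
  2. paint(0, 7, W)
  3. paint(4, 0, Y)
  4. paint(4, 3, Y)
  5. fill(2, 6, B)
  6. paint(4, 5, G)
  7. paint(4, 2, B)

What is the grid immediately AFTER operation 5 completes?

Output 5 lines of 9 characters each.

After op 1 paint(0,5,B):
WWWWWBWWW
WWWRRWWWW
WWWBBBWWW
WWWBBBWWG
WWWBBBWWW
After op 2 paint(0,7,W):
WWWWWBWWW
WWWRRWWWW
WWWBBBWWW
WWWBBBWWG
WWWBBBWWW
After op 3 paint(4,0,Y):
WWWWWBWWW
WWWRRWWWW
WWWBBBWWW
WWWBBBWWG
YWWBBBWWW
After op 4 paint(4,3,Y):
WWWWWBWWW
WWWRRWWWW
WWWBBBWWW
WWWBBBWWG
YWWYBBWWW
After op 5 fill(2,6,B) [15 cells changed]:
WWWWWBBBB
WWWRRBBBB
WWWBBBBBB
WWWBBBBBG
YWWYBBBBB

Answer: WWWWWBBBB
WWWRRBBBB
WWWBBBBBB
WWWBBBBBG
YWWYBBBBB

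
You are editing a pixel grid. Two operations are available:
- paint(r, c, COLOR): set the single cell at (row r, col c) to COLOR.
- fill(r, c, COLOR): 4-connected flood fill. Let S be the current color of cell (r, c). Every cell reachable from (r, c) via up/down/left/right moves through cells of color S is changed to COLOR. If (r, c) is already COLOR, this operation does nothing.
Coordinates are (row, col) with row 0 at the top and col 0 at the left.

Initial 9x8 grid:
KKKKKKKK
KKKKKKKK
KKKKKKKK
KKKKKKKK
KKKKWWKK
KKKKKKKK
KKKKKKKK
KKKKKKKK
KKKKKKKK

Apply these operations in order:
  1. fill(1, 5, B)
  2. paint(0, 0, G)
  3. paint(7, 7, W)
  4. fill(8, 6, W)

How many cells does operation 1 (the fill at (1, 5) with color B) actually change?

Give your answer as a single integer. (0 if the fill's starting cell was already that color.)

After op 1 fill(1,5,B) [70 cells changed]:
BBBBBBBB
BBBBBBBB
BBBBBBBB
BBBBBBBB
BBBBWWBB
BBBBBBBB
BBBBBBBB
BBBBBBBB
BBBBBBBB

Answer: 70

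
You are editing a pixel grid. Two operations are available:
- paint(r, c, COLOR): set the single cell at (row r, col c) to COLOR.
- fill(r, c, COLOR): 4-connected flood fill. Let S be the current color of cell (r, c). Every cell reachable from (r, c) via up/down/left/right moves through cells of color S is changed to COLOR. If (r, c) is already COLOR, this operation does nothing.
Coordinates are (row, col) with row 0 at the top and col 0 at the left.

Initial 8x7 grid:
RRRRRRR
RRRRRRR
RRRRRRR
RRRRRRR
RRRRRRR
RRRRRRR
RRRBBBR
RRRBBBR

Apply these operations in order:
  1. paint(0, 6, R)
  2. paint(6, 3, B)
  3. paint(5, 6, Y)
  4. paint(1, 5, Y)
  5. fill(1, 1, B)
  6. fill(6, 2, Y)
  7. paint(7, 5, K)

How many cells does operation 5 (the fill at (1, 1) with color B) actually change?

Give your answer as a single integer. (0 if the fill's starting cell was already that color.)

After op 1 paint(0,6,R):
RRRRRRR
RRRRRRR
RRRRRRR
RRRRRRR
RRRRRRR
RRRRRRR
RRRBBBR
RRRBBBR
After op 2 paint(6,3,B):
RRRRRRR
RRRRRRR
RRRRRRR
RRRRRRR
RRRRRRR
RRRRRRR
RRRBBBR
RRRBBBR
After op 3 paint(5,6,Y):
RRRRRRR
RRRRRRR
RRRRRRR
RRRRRRR
RRRRRRR
RRRRRRY
RRRBBBR
RRRBBBR
After op 4 paint(1,5,Y):
RRRRRRR
RRRRRYR
RRRRRRR
RRRRRRR
RRRRRRR
RRRRRRY
RRRBBBR
RRRBBBR
After op 5 fill(1,1,B) [46 cells changed]:
BBBBBBB
BBBBBYB
BBBBBBB
BBBBBBB
BBBBBBB
BBBBBBY
BBBBBBR
BBBBBBR

Answer: 46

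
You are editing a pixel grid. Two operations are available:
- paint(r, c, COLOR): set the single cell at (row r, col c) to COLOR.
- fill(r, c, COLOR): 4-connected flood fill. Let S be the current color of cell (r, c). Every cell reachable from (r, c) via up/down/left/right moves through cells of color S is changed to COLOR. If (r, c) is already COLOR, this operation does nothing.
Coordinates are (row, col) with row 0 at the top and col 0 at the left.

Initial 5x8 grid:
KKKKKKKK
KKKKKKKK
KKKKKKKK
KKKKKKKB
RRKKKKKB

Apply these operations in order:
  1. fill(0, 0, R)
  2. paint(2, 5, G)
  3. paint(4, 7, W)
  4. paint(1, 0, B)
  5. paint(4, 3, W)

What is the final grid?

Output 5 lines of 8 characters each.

After op 1 fill(0,0,R) [36 cells changed]:
RRRRRRRR
RRRRRRRR
RRRRRRRR
RRRRRRRB
RRRRRRRB
After op 2 paint(2,5,G):
RRRRRRRR
RRRRRRRR
RRRRRGRR
RRRRRRRB
RRRRRRRB
After op 3 paint(4,7,W):
RRRRRRRR
RRRRRRRR
RRRRRGRR
RRRRRRRB
RRRRRRRW
After op 4 paint(1,0,B):
RRRRRRRR
BRRRRRRR
RRRRRGRR
RRRRRRRB
RRRRRRRW
After op 5 paint(4,3,W):
RRRRRRRR
BRRRRRRR
RRRRRGRR
RRRRRRRB
RRRWRRRW

Answer: RRRRRRRR
BRRRRRRR
RRRRRGRR
RRRRRRRB
RRRWRRRW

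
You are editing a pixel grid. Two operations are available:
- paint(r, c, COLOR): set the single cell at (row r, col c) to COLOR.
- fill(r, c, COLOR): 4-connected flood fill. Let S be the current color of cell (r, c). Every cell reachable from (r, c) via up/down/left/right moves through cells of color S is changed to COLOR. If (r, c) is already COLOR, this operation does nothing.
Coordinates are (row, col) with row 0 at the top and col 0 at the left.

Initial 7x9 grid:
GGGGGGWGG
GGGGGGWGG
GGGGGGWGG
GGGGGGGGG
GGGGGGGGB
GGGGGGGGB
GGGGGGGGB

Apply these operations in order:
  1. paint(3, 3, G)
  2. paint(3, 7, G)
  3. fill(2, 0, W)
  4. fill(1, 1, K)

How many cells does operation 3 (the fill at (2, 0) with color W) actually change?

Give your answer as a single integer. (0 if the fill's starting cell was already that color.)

Answer: 57

Derivation:
After op 1 paint(3,3,G):
GGGGGGWGG
GGGGGGWGG
GGGGGGWGG
GGGGGGGGG
GGGGGGGGB
GGGGGGGGB
GGGGGGGGB
After op 2 paint(3,7,G):
GGGGGGWGG
GGGGGGWGG
GGGGGGWGG
GGGGGGGGG
GGGGGGGGB
GGGGGGGGB
GGGGGGGGB
After op 3 fill(2,0,W) [57 cells changed]:
WWWWWWWWW
WWWWWWWWW
WWWWWWWWW
WWWWWWWWW
WWWWWWWWB
WWWWWWWWB
WWWWWWWWB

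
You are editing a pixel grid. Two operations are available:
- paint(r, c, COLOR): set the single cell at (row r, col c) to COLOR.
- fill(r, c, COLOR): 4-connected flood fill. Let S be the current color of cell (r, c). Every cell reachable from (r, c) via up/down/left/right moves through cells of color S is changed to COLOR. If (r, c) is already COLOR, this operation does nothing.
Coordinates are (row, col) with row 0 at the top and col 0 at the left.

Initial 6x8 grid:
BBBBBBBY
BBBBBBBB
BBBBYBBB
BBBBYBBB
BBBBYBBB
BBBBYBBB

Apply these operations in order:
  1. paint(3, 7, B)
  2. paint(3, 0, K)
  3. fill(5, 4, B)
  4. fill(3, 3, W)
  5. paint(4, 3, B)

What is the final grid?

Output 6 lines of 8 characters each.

After op 1 paint(3,7,B):
BBBBBBBY
BBBBBBBB
BBBBYBBB
BBBBYBBB
BBBBYBBB
BBBBYBBB
After op 2 paint(3,0,K):
BBBBBBBY
BBBBBBBB
BBBBYBBB
KBBBYBBB
BBBBYBBB
BBBBYBBB
After op 3 fill(5,4,B) [4 cells changed]:
BBBBBBBY
BBBBBBBB
BBBBBBBB
KBBBBBBB
BBBBBBBB
BBBBBBBB
After op 4 fill(3,3,W) [46 cells changed]:
WWWWWWWY
WWWWWWWW
WWWWWWWW
KWWWWWWW
WWWWWWWW
WWWWWWWW
After op 5 paint(4,3,B):
WWWWWWWY
WWWWWWWW
WWWWWWWW
KWWWWWWW
WWWBWWWW
WWWWWWWW

Answer: WWWWWWWY
WWWWWWWW
WWWWWWWW
KWWWWWWW
WWWBWWWW
WWWWWWWW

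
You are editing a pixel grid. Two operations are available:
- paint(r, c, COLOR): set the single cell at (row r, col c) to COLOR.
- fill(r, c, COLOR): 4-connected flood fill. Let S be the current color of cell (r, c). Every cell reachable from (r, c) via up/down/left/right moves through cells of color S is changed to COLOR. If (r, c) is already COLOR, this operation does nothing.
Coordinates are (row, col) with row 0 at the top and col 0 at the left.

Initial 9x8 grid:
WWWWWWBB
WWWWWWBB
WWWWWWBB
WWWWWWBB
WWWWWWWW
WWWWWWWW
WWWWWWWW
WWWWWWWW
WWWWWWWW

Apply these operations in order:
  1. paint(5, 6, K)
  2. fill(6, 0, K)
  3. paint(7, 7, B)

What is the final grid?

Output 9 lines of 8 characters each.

After op 1 paint(5,6,K):
WWWWWWBB
WWWWWWBB
WWWWWWBB
WWWWWWBB
WWWWWWWW
WWWWWWKW
WWWWWWWW
WWWWWWWW
WWWWWWWW
After op 2 fill(6,0,K) [63 cells changed]:
KKKKKKBB
KKKKKKBB
KKKKKKBB
KKKKKKBB
KKKKKKKK
KKKKKKKK
KKKKKKKK
KKKKKKKK
KKKKKKKK
After op 3 paint(7,7,B):
KKKKKKBB
KKKKKKBB
KKKKKKBB
KKKKKKBB
KKKKKKKK
KKKKKKKK
KKKKKKKK
KKKKKKKB
KKKKKKKK

Answer: KKKKKKBB
KKKKKKBB
KKKKKKBB
KKKKKKBB
KKKKKKKK
KKKKKKKK
KKKKKKKK
KKKKKKKB
KKKKKKKK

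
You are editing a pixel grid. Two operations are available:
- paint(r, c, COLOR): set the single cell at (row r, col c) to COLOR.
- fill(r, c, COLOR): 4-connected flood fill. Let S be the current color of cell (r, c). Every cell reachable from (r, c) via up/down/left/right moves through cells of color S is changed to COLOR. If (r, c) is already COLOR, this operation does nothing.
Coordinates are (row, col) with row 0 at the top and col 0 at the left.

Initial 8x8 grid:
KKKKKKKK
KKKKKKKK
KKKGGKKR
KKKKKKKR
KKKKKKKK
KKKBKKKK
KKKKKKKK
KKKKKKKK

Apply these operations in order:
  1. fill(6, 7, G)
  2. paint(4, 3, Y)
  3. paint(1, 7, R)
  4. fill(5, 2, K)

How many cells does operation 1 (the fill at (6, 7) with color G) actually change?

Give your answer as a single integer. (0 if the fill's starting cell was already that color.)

After op 1 fill(6,7,G) [59 cells changed]:
GGGGGGGG
GGGGGGGG
GGGGGGGR
GGGGGGGR
GGGGGGGG
GGGBGGGG
GGGGGGGG
GGGGGGGG

Answer: 59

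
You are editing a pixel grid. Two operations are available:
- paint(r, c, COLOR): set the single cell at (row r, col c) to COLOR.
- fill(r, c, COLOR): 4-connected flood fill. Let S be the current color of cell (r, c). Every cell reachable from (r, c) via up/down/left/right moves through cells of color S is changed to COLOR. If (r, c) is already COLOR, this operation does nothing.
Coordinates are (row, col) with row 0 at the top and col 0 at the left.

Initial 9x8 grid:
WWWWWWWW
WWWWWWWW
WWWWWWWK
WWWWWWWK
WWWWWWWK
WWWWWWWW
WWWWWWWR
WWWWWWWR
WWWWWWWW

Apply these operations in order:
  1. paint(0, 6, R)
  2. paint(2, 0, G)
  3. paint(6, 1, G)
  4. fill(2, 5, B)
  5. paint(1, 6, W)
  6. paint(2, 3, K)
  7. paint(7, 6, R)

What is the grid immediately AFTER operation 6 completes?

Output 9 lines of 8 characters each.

Answer: BBBBBBRB
BBBBBBWB
GBBKBBBK
BBBBBBBK
BBBBBBBK
BBBBBBBB
BGBBBBBR
BBBBBBBR
BBBBBBBB

Derivation:
After op 1 paint(0,6,R):
WWWWWWRW
WWWWWWWW
WWWWWWWK
WWWWWWWK
WWWWWWWK
WWWWWWWW
WWWWWWWR
WWWWWWWR
WWWWWWWW
After op 2 paint(2,0,G):
WWWWWWRW
WWWWWWWW
GWWWWWWK
WWWWWWWK
WWWWWWWK
WWWWWWWW
WWWWWWWR
WWWWWWWR
WWWWWWWW
After op 3 paint(6,1,G):
WWWWWWRW
WWWWWWWW
GWWWWWWK
WWWWWWWK
WWWWWWWK
WWWWWWWW
WGWWWWWR
WWWWWWWR
WWWWWWWW
After op 4 fill(2,5,B) [64 cells changed]:
BBBBBBRB
BBBBBBBB
GBBBBBBK
BBBBBBBK
BBBBBBBK
BBBBBBBB
BGBBBBBR
BBBBBBBR
BBBBBBBB
After op 5 paint(1,6,W):
BBBBBBRB
BBBBBBWB
GBBBBBBK
BBBBBBBK
BBBBBBBK
BBBBBBBB
BGBBBBBR
BBBBBBBR
BBBBBBBB
After op 6 paint(2,3,K):
BBBBBBRB
BBBBBBWB
GBBKBBBK
BBBBBBBK
BBBBBBBK
BBBBBBBB
BGBBBBBR
BBBBBBBR
BBBBBBBB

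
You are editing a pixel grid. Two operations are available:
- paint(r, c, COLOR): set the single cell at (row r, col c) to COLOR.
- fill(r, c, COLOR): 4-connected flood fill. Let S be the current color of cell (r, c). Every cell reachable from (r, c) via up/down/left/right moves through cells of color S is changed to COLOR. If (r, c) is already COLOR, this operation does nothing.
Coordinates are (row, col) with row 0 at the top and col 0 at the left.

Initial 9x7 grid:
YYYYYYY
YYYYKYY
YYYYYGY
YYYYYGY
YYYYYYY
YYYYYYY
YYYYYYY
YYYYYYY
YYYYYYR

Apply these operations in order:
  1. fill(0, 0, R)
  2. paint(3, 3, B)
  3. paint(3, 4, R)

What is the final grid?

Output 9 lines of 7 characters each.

Answer: RRRRRRR
RRRRKRR
RRRRRGR
RRRBRGR
RRRRRRR
RRRRRRR
RRRRRRR
RRRRRRR
RRRRRRR

Derivation:
After op 1 fill(0,0,R) [59 cells changed]:
RRRRRRR
RRRRKRR
RRRRRGR
RRRRRGR
RRRRRRR
RRRRRRR
RRRRRRR
RRRRRRR
RRRRRRR
After op 2 paint(3,3,B):
RRRRRRR
RRRRKRR
RRRRRGR
RRRBRGR
RRRRRRR
RRRRRRR
RRRRRRR
RRRRRRR
RRRRRRR
After op 3 paint(3,4,R):
RRRRRRR
RRRRKRR
RRRRRGR
RRRBRGR
RRRRRRR
RRRRRRR
RRRRRRR
RRRRRRR
RRRRRRR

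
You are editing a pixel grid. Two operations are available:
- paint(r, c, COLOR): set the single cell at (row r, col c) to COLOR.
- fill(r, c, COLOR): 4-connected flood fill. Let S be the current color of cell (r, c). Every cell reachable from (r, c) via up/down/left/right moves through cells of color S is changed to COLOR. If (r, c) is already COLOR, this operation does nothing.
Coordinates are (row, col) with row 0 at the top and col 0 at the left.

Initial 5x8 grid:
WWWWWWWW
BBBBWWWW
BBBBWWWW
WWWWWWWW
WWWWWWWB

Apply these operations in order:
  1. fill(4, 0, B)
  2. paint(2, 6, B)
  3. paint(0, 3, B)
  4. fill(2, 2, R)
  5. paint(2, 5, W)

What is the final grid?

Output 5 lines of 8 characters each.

Answer: RRRRRRRR
RRRRRRRR
RRRRRWRR
RRRRRRRR
RRRRRRRR

Derivation:
After op 1 fill(4,0,B) [31 cells changed]:
BBBBBBBB
BBBBBBBB
BBBBBBBB
BBBBBBBB
BBBBBBBB
After op 2 paint(2,6,B):
BBBBBBBB
BBBBBBBB
BBBBBBBB
BBBBBBBB
BBBBBBBB
After op 3 paint(0,3,B):
BBBBBBBB
BBBBBBBB
BBBBBBBB
BBBBBBBB
BBBBBBBB
After op 4 fill(2,2,R) [40 cells changed]:
RRRRRRRR
RRRRRRRR
RRRRRRRR
RRRRRRRR
RRRRRRRR
After op 5 paint(2,5,W):
RRRRRRRR
RRRRRRRR
RRRRRWRR
RRRRRRRR
RRRRRRRR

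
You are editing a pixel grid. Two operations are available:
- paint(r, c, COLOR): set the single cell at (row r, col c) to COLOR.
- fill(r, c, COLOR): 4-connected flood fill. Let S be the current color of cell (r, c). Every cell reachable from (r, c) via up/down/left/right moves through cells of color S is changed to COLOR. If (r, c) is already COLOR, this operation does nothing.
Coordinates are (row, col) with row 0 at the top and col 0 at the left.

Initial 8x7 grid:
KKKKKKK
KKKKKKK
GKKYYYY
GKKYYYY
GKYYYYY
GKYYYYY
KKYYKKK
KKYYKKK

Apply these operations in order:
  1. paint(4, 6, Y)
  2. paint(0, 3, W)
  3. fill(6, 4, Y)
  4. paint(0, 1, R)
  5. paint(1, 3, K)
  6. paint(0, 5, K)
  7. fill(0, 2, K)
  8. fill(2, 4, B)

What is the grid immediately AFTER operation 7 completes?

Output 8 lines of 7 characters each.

After op 1 paint(4,6,Y):
KKKKKKK
KKKKKKK
GKKYYYY
GKKYYYY
GKYYYYY
GKYYYYY
KKYYKKK
KKYYKKK
After op 2 paint(0,3,W):
KKKWKKK
KKKKKKK
GKKYYYY
GKKYYYY
GKYYYYY
GKYYYYY
KKYYKKK
KKYYKKK
After op 3 fill(6,4,Y) [6 cells changed]:
KKKWKKK
KKKKKKK
GKKYYYY
GKKYYYY
GKYYYYY
GKYYYYY
KKYYYYY
KKYYYYY
After op 4 paint(0,1,R):
KRKWKKK
KKKKKKK
GKKYYYY
GKKYYYY
GKYYYYY
GKYYYYY
KKYYYYY
KKYYYYY
After op 5 paint(1,3,K):
KRKWKKK
KKKKKKK
GKKYYYY
GKKYYYY
GKYYYYY
GKYYYYY
KKYYYYY
KKYYYYY
After op 6 paint(0,5,K):
KRKWKKK
KKKKKKK
GKKYYYY
GKKYYYY
GKYYYYY
GKYYYYY
KKYYYYY
KKYYYYY
After op 7 fill(0,2,K) [0 cells changed]:
KRKWKKK
KKKKKKK
GKKYYYY
GKKYYYY
GKYYYYY
GKYYYYY
KKYYYYY
KKYYYYY

Answer: KRKWKKK
KKKKKKK
GKKYYYY
GKKYYYY
GKYYYYY
GKYYYYY
KKYYYYY
KKYYYYY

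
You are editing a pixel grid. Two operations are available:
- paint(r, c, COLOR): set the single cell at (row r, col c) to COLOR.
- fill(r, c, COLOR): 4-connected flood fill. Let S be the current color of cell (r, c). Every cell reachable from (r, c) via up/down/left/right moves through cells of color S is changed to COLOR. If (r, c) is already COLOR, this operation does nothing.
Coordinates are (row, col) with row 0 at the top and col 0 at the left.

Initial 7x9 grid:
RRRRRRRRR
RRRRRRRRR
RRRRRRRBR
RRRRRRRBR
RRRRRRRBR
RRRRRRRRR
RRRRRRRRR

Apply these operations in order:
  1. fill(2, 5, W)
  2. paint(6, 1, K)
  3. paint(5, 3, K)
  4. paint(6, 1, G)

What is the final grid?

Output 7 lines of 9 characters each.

After op 1 fill(2,5,W) [60 cells changed]:
WWWWWWWWW
WWWWWWWWW
WWWWWWWBW
WWWWWWWBW
WWWWWWWBW
WWWWWWWWW
WWWWWWWWW
After op 2 paint(6,1,K):
WWWWWWWWW
WWWWWWWWW
WWWWWWWBW
WWWWWWWBW
WWWWWWWBW
WWWWWWWWW
WKWWWWWWW
After op 3 paint(5,3,K):
WWWWWWWWW
WWWWWWWWW
WWWWWWWBW
WWWWWWWBW
WWWWWWWBW
WWWKWWWWW
WKWWWWWWW
After op 4 paint(6,1,G):
WWWWWWWWW
WWWWWWWWW
WWWWWWWBW
WWWWWWWBW
WWWWWWWBW
WWWKWWWWW
WGWWWWWWW

Answer: WWWWWWWWW
WWWWWWWWW
WWWWWWWBW
WWWWWWWBW
WWWWWWWBW
WWWKWWWWW
WGWWWWWWW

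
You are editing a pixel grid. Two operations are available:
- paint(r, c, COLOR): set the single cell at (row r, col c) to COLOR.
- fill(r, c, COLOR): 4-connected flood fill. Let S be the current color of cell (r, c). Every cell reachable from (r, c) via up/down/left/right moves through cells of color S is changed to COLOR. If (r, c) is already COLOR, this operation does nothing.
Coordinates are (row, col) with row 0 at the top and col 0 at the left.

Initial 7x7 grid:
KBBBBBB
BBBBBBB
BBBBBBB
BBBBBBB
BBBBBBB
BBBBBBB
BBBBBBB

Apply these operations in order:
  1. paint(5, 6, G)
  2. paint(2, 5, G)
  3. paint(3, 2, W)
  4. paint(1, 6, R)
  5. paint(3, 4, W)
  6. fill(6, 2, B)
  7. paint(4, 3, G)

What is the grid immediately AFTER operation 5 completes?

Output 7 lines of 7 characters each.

Answer: KBBBBBB
BBBBBBR
BBBBBGB
BBWBWBB
BBBBBBB
BBBBBBG
BBBBBBB

Derivation:
After op 1 paint(5,6,G):
KBBBBBB
BBBBBBB
BBBBBBB
BBBBBBB
BBBBBBB
BBBBBBG
BBBBBBB
After op 2 paint(2,5,G):
KBBBBBB
BBBBBBB
BBBBBGB
BBBBBBB
BBBBBBB
BBBBBBG
BBBBBBB
After op 3 paint(3,2,W):
KBBBBBB
BBBBBBB
BBBBBGB
BBWBBBB
BBBBBBB
BBBBBBG
BBBBBBB
After op 4 paint(1,6,R):
KBBBBBB
BBBBBBR
BBBBBGB
BBWBBBB
BBBBBBB
BBBBBBG
BBBBBBB
After op 5 paint(3,4,W):
KBBBBBB
BBBBBBR
BBBBBGB
BBWBWBB
BBBBBBB
BBBBBBG
BBBBBBB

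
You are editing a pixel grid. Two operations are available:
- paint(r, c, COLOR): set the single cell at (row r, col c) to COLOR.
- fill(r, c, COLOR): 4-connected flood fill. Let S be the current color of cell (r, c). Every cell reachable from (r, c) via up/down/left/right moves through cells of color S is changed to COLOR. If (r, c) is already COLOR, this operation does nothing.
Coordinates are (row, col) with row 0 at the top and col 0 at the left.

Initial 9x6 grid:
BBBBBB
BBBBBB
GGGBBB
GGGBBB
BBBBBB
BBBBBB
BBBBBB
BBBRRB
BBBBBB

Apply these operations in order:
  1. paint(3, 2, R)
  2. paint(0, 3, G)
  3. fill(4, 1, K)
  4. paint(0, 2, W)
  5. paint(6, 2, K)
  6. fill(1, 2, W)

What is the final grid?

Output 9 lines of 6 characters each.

Answer: WWWGWW
WWWWWW
GGGWWW
GGRWWW
WWWWWW
WWWWWW
WWWWWW
WWWRRW
WWWWWW

Derivation:
After op 1 paint(3,2,R):
BBBBBB
BBBBBB
GGGBBB
GGRBBB
BBBBBB
BBBBBB
BBBBBB
BBBRRB
BBBBBB
After op 2 paint(0,3,G):
BBBGBB
BBBBBB
GGGBBB
GGRBBB
BBBBBB
BBBBBB
BBBBBB
BBBRRB
BBBBBB
After op 3 fill(4,1,K) [45 cells changed]:
KKKGKK
KKKKKK
GGGKKK
GGRKKK
KKKKKK
KKKKKK
KKKKKK
KKKRRK
KKKKKK
After op 4 paint(0,2,W):
KKWGKK
KKKKKK
GGGKKK
GGRKKK
KKKKKK
KKKKKK
KKKKKK
KKKRRK
KKKKKK
After op 5 paint(6,2,K):
KKWGKK
KKKKKK
GGGKKK
GGRKKK
KKKKKK
KKKKKK
KKKKKK
KKKRRK
KKKKKK
After op 6 fill(1,2,W) [44 cells changed]:
WWWGWW
WWWWWW
GGGWWW
GGRWWW
WWWWWW
WWWWWW
WWWWWW
WWWRRW
WWWWWW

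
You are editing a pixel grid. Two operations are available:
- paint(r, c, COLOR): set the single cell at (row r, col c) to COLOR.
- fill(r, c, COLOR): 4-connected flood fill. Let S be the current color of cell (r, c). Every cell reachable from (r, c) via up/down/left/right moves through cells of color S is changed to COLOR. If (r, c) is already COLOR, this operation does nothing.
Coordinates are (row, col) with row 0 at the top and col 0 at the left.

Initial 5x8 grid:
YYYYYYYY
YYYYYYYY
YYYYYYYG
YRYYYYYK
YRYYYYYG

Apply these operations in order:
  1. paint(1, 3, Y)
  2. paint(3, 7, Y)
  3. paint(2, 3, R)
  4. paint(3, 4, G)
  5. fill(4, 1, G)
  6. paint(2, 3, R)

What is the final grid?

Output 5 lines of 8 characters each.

After op 1 paint(1,3,Y):
YYYYYYYY
YYYYYYYY
YYYYYYYG
YRYYYYYK
YRYYYYYG
After op 2 paint(3,7,Y):
YYYYYYYY
YYYYYYYY
YYYYYYYG
YRYYYYYY
YRYYYYYG
After op 3 paint(2,3,R):
YYYYYYYY
YYYYYYYY
YYYRYYYG
YRYYYYYY
YRYYYYYG
After op 4 paint(3,4,G):
YYYYYYYY
YYYYYYYY
YYYRYYYG
YRYYGYYY
YRYYYYYG
After op 5 fill(4,1,G) [2 cells changed]:
YYYYYYYY
YYYYYYYY
YYYRYYYG
YGYYGYYY
YGYYYYYG
After op 6 paint(2,3,R):
YYYYYYYY
YYYYYYYY
YYYRYYYG
YGYYGYYY
YGYYYYYG

Answer: YYYYYYYY
YYYYYYYY
YYYRYYYG
YGYYGYYY
YGYYYYYG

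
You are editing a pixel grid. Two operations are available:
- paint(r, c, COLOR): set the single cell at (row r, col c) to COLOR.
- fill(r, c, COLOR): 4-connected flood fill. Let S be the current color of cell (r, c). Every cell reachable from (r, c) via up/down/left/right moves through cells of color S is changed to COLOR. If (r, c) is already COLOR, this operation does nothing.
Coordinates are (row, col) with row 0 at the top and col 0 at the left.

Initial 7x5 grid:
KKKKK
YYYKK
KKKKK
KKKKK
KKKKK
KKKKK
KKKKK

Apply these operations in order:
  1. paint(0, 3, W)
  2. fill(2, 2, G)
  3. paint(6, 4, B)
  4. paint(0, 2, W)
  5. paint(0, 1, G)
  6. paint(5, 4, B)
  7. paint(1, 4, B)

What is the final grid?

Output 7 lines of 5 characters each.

Answer: KGWWG
YYYGB
GGGGG
GGGGG
GGGGG
GGGGB
GGGGB

Derivation:
After op 1 paint(0,3,W):
KKKWK
YYYKK
KKKKK
KKKKK
KKKKK
KKKKK
KKKKK
After op 2 fill(2,2,G) [28 cells changed]:
KKKWG
YYYGG
GGGGG
GGGGG
GGGGG
GGGGG
GGGGG
After op 3 paint(6,4,B):
KKKWG
YYYGG
GGGGG
GGGGG
GGGGG
GGGGG
GGGGB
After op 4 paint(0,2,W):
KKWWG
YYYGG
GGGGG
GGGGG
GGGGG
GGGGG
GGGGB
After op 5 paint(0,1,G):
KGWWG
YYYGG
GGGGG
GGGGG
GGGGG
GGGGG
GGGGB
After op 6 paint(5,4,B):
KGWWG
YYYGG
GGGGG
GGGGG
GGGGG
GGGGB
GGGGB
After op 7 paint(1,4,B):
KGWWG
YYYGB
GGGGG
GGGGG
GGGGG
GGGGB
GGGGB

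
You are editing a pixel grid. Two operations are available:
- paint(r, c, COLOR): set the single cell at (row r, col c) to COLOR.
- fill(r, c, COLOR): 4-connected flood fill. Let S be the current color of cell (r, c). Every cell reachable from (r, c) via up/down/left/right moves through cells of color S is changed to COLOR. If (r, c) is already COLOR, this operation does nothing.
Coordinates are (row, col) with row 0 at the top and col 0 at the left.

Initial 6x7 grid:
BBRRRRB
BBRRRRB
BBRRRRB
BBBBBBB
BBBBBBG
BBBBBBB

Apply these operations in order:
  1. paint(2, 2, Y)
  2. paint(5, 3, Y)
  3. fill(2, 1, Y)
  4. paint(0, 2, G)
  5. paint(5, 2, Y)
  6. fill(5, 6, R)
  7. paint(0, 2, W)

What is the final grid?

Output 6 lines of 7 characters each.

After op 1 paint(2,2,Y):
BBRRRRB
BBRRRRB
BBYRRRB
BBBBBBB
BBBBBBG
BBBBBBB
After op 2 paint(5,3,Y):
BBRRRRB
BBRRRRB
BBYRRRB
BBBBBBB
BBBBBBG
BBBYBBB
After op 3 fill(2,1,Y) [28 cells changed]:
YYRRRRY
YYRRRRY
YYYRRRY
YYYYYYY
YYYYYYG
YYYYYYY
After op 4 paint(0,2,G):
YYGRRRY
YYRRRRY
YYYRRRY
YYYYYYY
YYYYYYG
YYYYYYY
After op 5 paint(5,2,Y):
YYGRRRY
YYRRRRY
YYYRRRY
YYYYYYY
YYYYYYG
YYYYYYY
After op 6 fill(5,6,R) [30 cells changed]:
RRGRRRR
RRRRRRR
RRRRRRR
RRRRRRR
RRRRRRG
RRRRRRR
After op 7 paint(0,2,W):
RRWRRRR
RRRRRRR
RRRRRRR
RRRRRRR
RRRRRRG
RRRRRRR

Answer: RRWRRRR
RRRRRRR
RRRRRRR
RRRRRRR
RRRRRRG
RRRRRRR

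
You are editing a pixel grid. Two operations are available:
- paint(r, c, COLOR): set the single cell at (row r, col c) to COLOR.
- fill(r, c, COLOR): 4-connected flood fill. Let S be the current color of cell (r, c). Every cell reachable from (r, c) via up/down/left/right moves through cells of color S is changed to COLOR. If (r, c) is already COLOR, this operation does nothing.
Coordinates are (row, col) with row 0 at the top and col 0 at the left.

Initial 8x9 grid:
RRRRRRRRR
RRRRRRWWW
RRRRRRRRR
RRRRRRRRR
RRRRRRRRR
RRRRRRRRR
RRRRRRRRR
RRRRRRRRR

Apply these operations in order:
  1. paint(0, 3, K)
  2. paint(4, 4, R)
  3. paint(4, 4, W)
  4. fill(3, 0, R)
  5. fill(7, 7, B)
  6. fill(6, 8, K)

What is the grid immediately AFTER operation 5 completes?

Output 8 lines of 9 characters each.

Answer: BBBKBBBBB
BBBBBBWWW
BBBBBBBBB
BBBBBBBBB
BBBBWBBBB
BBBBBBBBB
BBBBBBBBB
BBBBBBBBB

Derivation:
After op 1 paint(0,3,K):
RRRKRRRRR
RRRRRRWWW
RRRRRRRRR
RRRRRRRRR
RRRRRRRRR
RRRRRRRRR
RRRRRRRRR
RRRRRRRRR
After op 2 paint(4,4,R):
RRRKRRRRR
RRRRRRWWW
RRRRRRRRR
RRRRRRRRR
RRRRRRRRR
RRRRRRRRR
RRRRRRRRR
RRRRRRRRR
After op 3 paint(4,4,W):
RRRKRRRRR
RRRRRRWWW
RRRRRRRRR
RRRRRRRRR
RRRRWRRRR
RRRRRRRRR
RRRRRRRRR
RRRRRRRRR
After op 4 fill(3,0,R) [0 cells changed]:
RRRKRRRRR
RRRRRRWWW
RRRRRRRRR
RRRRRRRRR
RRRRWRRRR
RRRRRRRRR
RRRRRRRRR
RRRRRRRRR
After op 5 fill(7,7,B) [67 cells changed]:
BBBKBBBBB
BBBBBBWWW
BBBBBBBBB
BBBBBBBBB
BBBBWBBBB
BBBBBBBBB
BBBBBBBBB
BBBBBBBBB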